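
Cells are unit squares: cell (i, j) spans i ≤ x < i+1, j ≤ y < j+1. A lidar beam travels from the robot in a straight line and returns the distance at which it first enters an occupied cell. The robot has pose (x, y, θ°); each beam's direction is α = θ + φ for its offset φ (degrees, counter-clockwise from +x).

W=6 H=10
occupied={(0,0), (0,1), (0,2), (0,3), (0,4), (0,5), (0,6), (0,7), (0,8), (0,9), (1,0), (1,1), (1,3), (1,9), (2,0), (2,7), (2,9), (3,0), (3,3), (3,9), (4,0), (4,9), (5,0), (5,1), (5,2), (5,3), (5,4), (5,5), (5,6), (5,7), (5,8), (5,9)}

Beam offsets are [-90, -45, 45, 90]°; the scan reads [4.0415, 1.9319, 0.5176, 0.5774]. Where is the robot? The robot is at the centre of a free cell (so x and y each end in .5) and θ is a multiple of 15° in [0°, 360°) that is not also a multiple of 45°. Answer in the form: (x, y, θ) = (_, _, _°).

The pose lattice has 28·16 = 448 candidates. Test each by forward raycasting.
  (1.5, 2.5, 285°): beam 1 = 0.5176 ≠ 4.0415 ✗
  (3.5, 8.5, 150°): beam 1 = 0.5774 ≠ 4.0415 ✗
  (3.5, 2.5, 165°): beam 1 = 0.5176 ≠ 4.0415 ✗
  …
  (1.5, 5.5, 120°): r_1=4.0415, r_2=1.9319, r_3=0.5176, r_4=0.5774 — all match ✓
No second candidate reproduces the full scan.

(x, y, θ) = (1.5, 5.5, 120°)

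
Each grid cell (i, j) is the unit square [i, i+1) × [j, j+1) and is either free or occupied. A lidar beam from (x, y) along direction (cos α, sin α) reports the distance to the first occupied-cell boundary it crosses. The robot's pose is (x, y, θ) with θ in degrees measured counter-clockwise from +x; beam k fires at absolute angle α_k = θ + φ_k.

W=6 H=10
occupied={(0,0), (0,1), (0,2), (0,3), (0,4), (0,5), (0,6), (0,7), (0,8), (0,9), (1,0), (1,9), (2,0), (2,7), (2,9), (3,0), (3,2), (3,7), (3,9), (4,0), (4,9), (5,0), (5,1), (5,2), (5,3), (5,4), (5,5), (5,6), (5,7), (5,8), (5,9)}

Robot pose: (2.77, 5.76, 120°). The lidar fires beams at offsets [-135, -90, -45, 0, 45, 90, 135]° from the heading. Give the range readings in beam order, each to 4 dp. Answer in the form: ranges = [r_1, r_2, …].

ranges = [2.3087, 2.5750, 1.2837, 1.4318, 1.8324, 2.0438, 4.9279]

beam 1: φ=-135°, α=345°
  direction (0.9659, -0.2588); cell (2,5); t to first gridline: x 0.2381, y 2.9364 (then +1.0353 / +3.8637)
    (3,5) via x @ 0.2381
    (4,5) via x @ 1.2734
    (5,5) via x @ 2.3087  # hit
  → r_1 = 2.3087
beam 2: φ=-90°, α=30°
  direction (0.8660, 0.5000); cell (2,5); t to first gridline: x 0.2656, y 0.4800 (then +1.1547 / +2.0000)
    (3,5) via x @ 0.2656
    (3,6) via y @ 0.4800
    (4,6) via x @ 1.4203
    (4,7) via y @ 2.4800
    (5,7) via x @ 2.5750  # hit
  → r_2 = 2.5750
beam 3: φ=-45°, α=75°
  direction (0.2588, 0.9659); cell (2,5); t to first gridline: x 0.8887, y 0.2485 (then +3.8637 / +1.0353)
    (2,6) via y @ 0.2485
    (3,6) via x @ 0.8887
    (3,7) via y @ 1.2837  # hit
  → r_3 = 1.2837
beam 4: φ=0°, α=120°
  direction (-0.5000, 0.8660); cell (2,5); t to first gridline: x 1.5400, y 0.2771 (then +2.0000 / +1.1547)
    (2,6) via y @ 0.2771
    (2,7) via y @ 1.4318  # hit
  → r_4 = 1.4318
beam 5: φ=45°, α=165°
  direction (-0.9659, 0.2588); cell (2,5); t to first gridline: x 0.7972, y 0.9273 (then +1.0353 / +3.8637)
    (1,5) via x @ 0.7972
    (1,6) via y @ 0.9273
    (0,6) via x @ 1.8324  # hit
  → r_5 = 1.8324
beam 6: φ=90°, α=210°
  direction (-0.8660, -0.5000); cell (2,5); t to first gridline: x 0.8891, y 1.5200 (then +1.1547 / +2.0000)
    (1,5) via x @ 0.8891
    (1,4) via y @ 1.5200
    (0,4) via x @ 2.0438  # hit
  → r_6 = 2.0438
beam 7: φ=135°, α=255°
  direction (-0.2588, -0.9659); cell (2,5); t to first gridline: x 2.9751, y 0.7868 (then +3.8637 / +1.0353)
    (2,4) via y @ 0.7868
    (2,3) via y @ 1.8221
    (2,2) via y @ 2.8574
    (1,2) via x @ 2.9751
    (1,1) via y @ 3.8926
    (1,0) via y @ 4.9279  # hit
  → r_7 = 4.9279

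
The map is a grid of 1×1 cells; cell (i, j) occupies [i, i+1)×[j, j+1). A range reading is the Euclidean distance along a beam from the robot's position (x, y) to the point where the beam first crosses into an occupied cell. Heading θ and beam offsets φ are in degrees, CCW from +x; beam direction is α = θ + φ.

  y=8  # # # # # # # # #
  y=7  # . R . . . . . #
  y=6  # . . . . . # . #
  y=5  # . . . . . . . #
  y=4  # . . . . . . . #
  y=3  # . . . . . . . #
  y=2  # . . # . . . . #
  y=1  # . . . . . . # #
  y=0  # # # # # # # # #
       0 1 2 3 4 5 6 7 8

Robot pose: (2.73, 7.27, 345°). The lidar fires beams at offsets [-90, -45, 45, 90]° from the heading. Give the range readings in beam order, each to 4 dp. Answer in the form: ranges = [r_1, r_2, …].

ranges = [6.4912, 7.2400, 1.4600, 0.7558]

beam 1: φ=-90°, α=255°
  dir = (cos 255°, sin 255°) = (-0.2588, -0.9659); from cell (2,7)
  next x-line at t=2.8205, next y-line at t=0.2795; Δt_x=3.8637, Δt_y=1.0353
    y: enter (2,6) at t=0.2795
    y: enter (2,5) at t=1.3148
    y: enter (2,4) at t=2.3501
    x: enter (1,4) at t=2.8205
    y: enter (1,3) at t=3.3854
    y: enter (1,2) at t=4.4206
    y: enter (1,1) at t=5.4559
    y: enter (1,0) at t=6.4912 ← occupied
  → r_1 = 6.4912
beam 2: φ=-45°, α=300°
  dir = (cos 300°, sin 300°) = (0.5000, -0.8660); from cell (2,7)
  next x-line at t=0.5400, next y-line at t=0.3118; Δt_x=2.0000, Δt_y=1.1547
    y: enter (2,6) at t=0.3118
    x: enter (3,6) at t=0.5400
    y: enter (3,5) at t=1.4665
    x: enter (4,5) at t=2.5400
    y: enter (4,4) at t=2.6212
    y: enter (4,3) at t=3.7759
    x: enter (5,3) at t=4.5400
    y: enter (5,2) at t=4.9306
    y: enter (5,1) at t=6.0853
    x: enter (6,1) at t=6.5400
    y: enter (6,0) at t=7.2400 ← occupied
  → r_2 = 7.2400
beam 3: φ=45°, α=30°
  dir = (cos 30°, sin 30°) = (0.8660, 0.5000); from cell (2,7)
  next x-line at t=0.3118, next y-line at t=1.4600; Δt_x=1.1547, Δt_y=2.0000
    x: enter (3,7) at t=0.3118
    y: enter (3,8) at t=1.4600 ← occupied
  → r_3 = 1.4600
beam 4: φ=90°, α=75°
  dir = (cos 75°, sin 75°) = (0.2588, 0.9659); from cell (2,7)
  next x-line at t=1.0432, next y-line at t=0.7558; Δt_x=3.8637, Δt_y=1.0353
    y: enter (2,8) at t=0.7558 ← occupied
  → r_4 = 0.7558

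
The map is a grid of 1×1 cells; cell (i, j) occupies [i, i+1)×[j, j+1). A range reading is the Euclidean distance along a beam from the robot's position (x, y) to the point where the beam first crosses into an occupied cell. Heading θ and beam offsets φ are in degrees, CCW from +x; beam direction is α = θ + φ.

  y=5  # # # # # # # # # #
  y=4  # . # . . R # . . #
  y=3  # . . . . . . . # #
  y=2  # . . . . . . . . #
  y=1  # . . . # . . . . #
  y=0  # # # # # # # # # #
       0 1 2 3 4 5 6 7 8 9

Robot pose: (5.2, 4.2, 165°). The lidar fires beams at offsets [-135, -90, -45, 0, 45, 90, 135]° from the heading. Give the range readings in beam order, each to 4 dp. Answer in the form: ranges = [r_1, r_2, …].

beam 1: φ=-135°, α=30°
  direction (0.8660, 0.5000); cell (5,4); t to first gridline: x 0.9238, y 1.6000 (then +1.1547 / +2.0000)
    (6,4) via x @ 0.9238  # hit
  → r_1 = 0.9238
beam 2: φ=-90°, α=75°
  direction (0.2588, 0.9659); cell (5,4); t to first gridline: x 3.0910, y 0.8282 (then +3.8637 / +1.0353)
    (5,5) via y @ 0.8282  # hit
  → r_2 = 0.8282
beam 3: φ=-45°, α=120°
  direction (-0.5000, 0.8660); cell (5,4); t to first gridline: x 0.4000, y 0.9238 (then +2.0000 / +1.1547)
    (4,4) via x @ 0.4000
    (4,5) via y @ 0.9238  # hit
  → r_3 = 0.9238
beam 4: φ=0°, α=165°
  direction (-0.9659, 0.2588); cell (5,4); t to first gridline: x 0.2071, y 3.0910 (then +1.0353 / +3.8637)
    (4,4) via x @ 0.2071
    (3,4) via x @ 1.2423
    (2,4) via x @ 2.2776  # hit
  → r_4 = 2.2776
beam 5: φ=45°, α=210°
  direction (-0.8660, -0.5000); cell (5,4); t to first gridline: x 0.2309, y 0.4000 (then +1.1547 / +2.0000)
    (4,4) via x @ 0.2309
    (4,3) via y @ 0.4000
    (3,3) via x @ 1.3856
    (3,2) via y @ 2.4000
    (2,2) via x @ 2.5403
    (1,2) via x @ 3.6950
    (1,1) via y @ 4.4000
    (0,1) via x @ 4.8497  # hit
  → r_5 = 4.8497
beam 6: φ=90°, α=255°
  direction (-0.2588, -0.9659); cell (5,4); t to first gridline: x 0.7727, y 0.2071 (then +3.8637 / +1.0353)
    (5,3) via y @ 0.2071
    (4,3) via x @ 0.7727
    (4,2) via y @ 1.2423
    (4,1) via y @ 2.2776  # hit
  → r_6 = 2.2776
beam 7: φ=135°, α=300°
  direction (0.5000, -0.8660); cell (5,4); t to first gridline: x 1.6000, y 0.2309 (then +2.0000 / +1.1547)
    (5,3) via y @ 0.2309
    (5,2) via y @ 1.3856
    (6,2) via x @ 1.6000
    (6,1) via y @ 2.5403
    (7,1) via x @ 3.6000
    (7,0) via y @ 3.6950  # hit
  → r_7 = 3.6950

ranges = [0.9238, 0.8282, 0.9238, 2.2776, 4.8497, 2.2776, 3.6950]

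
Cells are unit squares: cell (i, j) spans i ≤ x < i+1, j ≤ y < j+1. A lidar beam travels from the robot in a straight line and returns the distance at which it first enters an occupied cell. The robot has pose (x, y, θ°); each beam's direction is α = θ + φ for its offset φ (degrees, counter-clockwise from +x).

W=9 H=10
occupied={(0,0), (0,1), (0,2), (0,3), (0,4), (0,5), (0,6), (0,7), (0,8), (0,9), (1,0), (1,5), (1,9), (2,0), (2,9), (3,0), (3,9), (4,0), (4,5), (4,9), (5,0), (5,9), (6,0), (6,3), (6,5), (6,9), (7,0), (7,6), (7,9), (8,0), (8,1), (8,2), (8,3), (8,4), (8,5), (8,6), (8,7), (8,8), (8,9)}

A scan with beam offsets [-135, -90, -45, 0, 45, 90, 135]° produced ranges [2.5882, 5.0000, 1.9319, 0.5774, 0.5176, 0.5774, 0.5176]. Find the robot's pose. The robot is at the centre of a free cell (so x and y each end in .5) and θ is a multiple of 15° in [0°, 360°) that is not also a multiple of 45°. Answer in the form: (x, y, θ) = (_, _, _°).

The pose lattice has 51·16 = 816 candidates. Test each by forward raycasting.
  (2.5, 7.5, 300°): beam 1 = 1.5529 ≠ 2.5882 ✗
  (1.5, 6.5, 195°): beam 1 = 2.8868 ≠ 2.5882 ✗
  (2.5, 2.5, 300°): beam 1 = 1.5529 ≠ 2.5882 ✗
  …
  (6.5, 6.5, 240°): r_1=2.5882, r_2=5.0000, r_3=1.9319, r_4=0.5774, r_5=0.5176, r_6=0.5774, r_7=0.5176 — all match ✓
No second candidate reproduces the full scan.

(x, y, θ) = (6.5, 6.5, 240°)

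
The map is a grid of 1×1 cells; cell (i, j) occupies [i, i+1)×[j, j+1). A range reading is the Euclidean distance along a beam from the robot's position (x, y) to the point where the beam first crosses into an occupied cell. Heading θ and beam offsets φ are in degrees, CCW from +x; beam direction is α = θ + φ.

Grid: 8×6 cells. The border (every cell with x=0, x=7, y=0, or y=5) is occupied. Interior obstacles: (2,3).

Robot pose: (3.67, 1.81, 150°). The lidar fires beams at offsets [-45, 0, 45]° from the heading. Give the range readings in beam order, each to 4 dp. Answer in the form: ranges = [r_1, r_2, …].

beam 1: φ=-45°, α=105°
  d=(-0.2588,0.9659)  start (3,1)  tX=2.5887 tY=0.1967  stride 1/|dx|=3.8637 1/|dy|=1.0353
    cross y-line → (3,2), t=0.1967
    cross y-line → (3,3), t=1.2320
    cross y-line → (3,4), t=2.2673
    cross x-line → (2,4), t=2.5887
    cross y-line → (2,5), t=3.3025 (wall)
  → r_1 = 3.3025
beam 2: φ=0°, α=150°
  d=(-0.8660,0.5000)  start (3,1)  tX=0.7736 tY=0.3800  stride 1/|dx|=1.1547 1/|dy|=2.0000
    cross y-line → (3,2), t=0.3800
    cross x-line → (2,2), t=0.7736
    cross x-line → (1,2), t=1.9283
    cross y-line → (1,3), t=2.3800
    cross x-line → (0,3), t=3.0831 (wall)
  → r_2 = 3.0831
beam 3: φ=45°, α=195°
  d=(-0.9659,-0.2588)  start (3,1)  tX=0.6936 tY=3.1296  stride 1/|dx|=1.0353 1/|dy|=3.8637
    cross x-line → (2,1), t=0.6936
    cross x-line → (1,1), t=1.7289
    cross x-line → (0,1), t=2.7642 (wall)
  → r_3 = 2.7642

ranges = [3.3025, 3.0831, 2.7642]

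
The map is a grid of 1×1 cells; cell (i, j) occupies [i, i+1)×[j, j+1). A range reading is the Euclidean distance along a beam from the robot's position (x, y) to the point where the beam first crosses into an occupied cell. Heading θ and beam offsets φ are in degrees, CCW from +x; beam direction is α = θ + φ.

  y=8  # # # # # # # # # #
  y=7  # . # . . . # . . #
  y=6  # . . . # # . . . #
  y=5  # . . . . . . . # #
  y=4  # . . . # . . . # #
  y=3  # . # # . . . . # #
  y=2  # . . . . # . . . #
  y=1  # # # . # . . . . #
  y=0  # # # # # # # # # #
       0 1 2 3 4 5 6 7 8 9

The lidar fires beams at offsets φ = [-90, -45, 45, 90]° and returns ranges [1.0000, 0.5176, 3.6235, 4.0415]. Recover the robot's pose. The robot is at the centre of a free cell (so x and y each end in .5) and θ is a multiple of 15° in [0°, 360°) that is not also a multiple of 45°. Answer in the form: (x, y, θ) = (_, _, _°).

(x, y, θ) = (4.5, 5.5, 120°)

Candidates: 42 free-cell centres × 16 headings = 672 poses. Raycast each; keep the one whose scan matches to 4 dp.
  (7.5, 4.5, 150°): beam 2 = 2.5882 ≠ 0.5176 ✗
  (5.5, 4.5, 105°): beam 1 = 2.5882 ≠ 1.0000 ✗
  (3.5, 1.5, 15°): beam 1 = 0.5176 ≠ 1.0000 ✗
  …
  (4.5, 5.5, 120°): r_1=1.0000, r_2=0.5176, r_3=3.6235, r_4=4.0415 — all match ✓
Only this pose fits every beam.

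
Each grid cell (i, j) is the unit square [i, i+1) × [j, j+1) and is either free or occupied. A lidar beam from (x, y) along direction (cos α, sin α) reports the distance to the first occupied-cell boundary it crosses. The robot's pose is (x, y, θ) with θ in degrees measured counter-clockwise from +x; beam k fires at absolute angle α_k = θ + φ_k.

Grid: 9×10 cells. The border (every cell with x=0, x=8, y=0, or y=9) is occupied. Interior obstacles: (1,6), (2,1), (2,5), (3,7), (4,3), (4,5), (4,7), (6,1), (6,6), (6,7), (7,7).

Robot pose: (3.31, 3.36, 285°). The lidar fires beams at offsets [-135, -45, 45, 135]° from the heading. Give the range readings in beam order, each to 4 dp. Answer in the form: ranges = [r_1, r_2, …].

beam 1: φ=-135°, α=150°
  d=(-0.8660,0.5000)  start (3,3)  tX=0.3580 tY=1.2800  stride 1/|dx|=1.1547 1/|dy|=2.0000
    cross x-line → (2,3), t=0.3580
    cross y-line → (2,4), t=1.2800
    cross x-line → (1,4), t=1.5127
    cross x-line → (0,4), t=2.6674 (wall)
  → r_1 = 2.6674
beam 2: φ=-45°, α=240°
  d=(-0.5000,-0.8660)  start (3,3)  tX=0.6200 tY=0.4157  stride 1/|dx|=2.0000 1/|dy|=1.1547
    cross y-line → (3,2), t=0.4157
    cross x-line → (2,2), t=0.6200
    cross y-line → (2,1), t=1.5704 (wall)
  → r_2 = 1.5704
beam 3: φ=45°, α=330°
  d=(0.8660,-0.5000)  start (3,3)  tX=0.7967 tY=0.7200  stride 1/|dx|=1.1547 1/|dy|=2.0000
    cross y-line → (3,2), t=0.7200
    cross x-line → (4,2), t=0.7967
    cross x-line → (5,2), t=1.9514
    cross y-line → (5,1), t=2.7200
    cross x-line → (6,1), t=3.1061 (wall)
  → r_3 = 3.1061
beam 4: φ=135°, α=60°
  d=(0.5000,0.8660)  start (3,3)  tX=1.3800 tY=0.7390  stride 1/|dx|=2.0000 1/|dy|=1.1547
    cross y-line → (3,4), t=0.7390
    cross x-line → (4,4), t=1.3800
    cross y-line → (4,5), t=1.8937 (wall)
  → r_4 = 1.8937

ranges = [2.6674, 1.5704, 3.1061, 1.8937]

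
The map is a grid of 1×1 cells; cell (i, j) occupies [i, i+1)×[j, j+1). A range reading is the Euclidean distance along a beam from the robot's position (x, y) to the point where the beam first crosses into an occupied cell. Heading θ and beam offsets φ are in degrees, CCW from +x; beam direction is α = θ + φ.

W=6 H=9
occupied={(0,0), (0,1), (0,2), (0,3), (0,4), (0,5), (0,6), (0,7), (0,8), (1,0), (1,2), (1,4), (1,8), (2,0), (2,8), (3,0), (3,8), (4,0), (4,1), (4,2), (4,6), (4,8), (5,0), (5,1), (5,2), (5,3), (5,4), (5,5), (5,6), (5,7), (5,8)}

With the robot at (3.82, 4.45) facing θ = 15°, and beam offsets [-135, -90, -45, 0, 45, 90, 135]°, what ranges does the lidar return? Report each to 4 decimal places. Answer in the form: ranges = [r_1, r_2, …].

ranges = [3.9837, 1.5012, 1.3625, 1.2216, 1.7898, 3.6752, 3.2563]

beam 1: φ=-135°, α=240°
  direction (-0.5000, -0.8660); cell (3,4); t to first gridline: x 1.6400, y 0.5196 (then +2.0000 / +1.1547)
    (3,3) via y @ 0.5196
    (2,3) via x @ 1.6400
    (2,2) via y @ 1.6743
    (2,1) via y @ 2.8290
    (1,1) via x @ 3.6400
    (1,0) via y @ 3.9837  # hit
  → r_1 = 3.9837
beam 2: φ=-90°, α=285°
  direction (0.2588, -0.9659); cell (3,4); t to first gridline: x 0.6955, y 0.4659 (then +3.8637 / +1.0353)
    (3,3) via y @ 0.4659
    (4,3) via x @ 0.6955
    (4,2) via y @ 1.5012  # hit
  → r_2 = 1.5012
beam 3: φ=-45°, α=330°
  direction (0.8660, -0.5000); cell (3,4); t to first gridline: x 0.2078, y 0.9000 (then +1.1547 / +2.0000)
    (4,4) via x @ 0.2078
    (4,3) via y @ 0.9000
    (5,3) via x @ 1.3625  # hit
  → r_3 = 1.3625
beam 4: φ=0°, α=15°
  direction (0.9659, 0.2588); cell (3,4); t to first gridline: x 0.1863, y 2.1250 (then +1.0353 / +3.8637)
    (4,4) via x @ 0.1863
    (5,4) via x @ 1.2216  # hit
  → r_4 = 1.2216
beam 5: φ=45°, α=60°
  direction (0.5000, 0.8660); cell (3,4); t to first gridline: x 0.3600, y 0.6351 (then +2.0000 / +1.1547)
    (4,4) via x @ 0.3600
    (4,5) via y @ 0.6351
    (4,6) via y @ 1.7898  # hit
  → r_5 = 1.7898
beam 6: φ=90°, α=105°
  direction (-0.2588, 0.9659); cell (3,4); t to first gridline: x 3.1682, y 0.5694 (then +3.8637 / +1.0353)
    (3,5) via y @ 0.5694
    (3,6) via y @ 1.6047
    (3,7) via y @ 2.6400
    (2,7) via x @ 3.1682
    (2,8) via y @ 3.6752  # hit
  → r_6 = 3.6752
beam 7: φ=135°, α=150°
  direction (-0.8660, 0.5000); cell (3,4); t to first gridline: x 0.9469, y 1.1000 (then +1.1547 / +2.0000)
    (2,4) via x @ 0.9469
    (2,5) via y @ 1.1000
    (1,5) via x @ 2.1016
    (1,6) via y @ 3.1000
    (0,6) via x @ 3.2563  # hit
  → r_7 = 3.2563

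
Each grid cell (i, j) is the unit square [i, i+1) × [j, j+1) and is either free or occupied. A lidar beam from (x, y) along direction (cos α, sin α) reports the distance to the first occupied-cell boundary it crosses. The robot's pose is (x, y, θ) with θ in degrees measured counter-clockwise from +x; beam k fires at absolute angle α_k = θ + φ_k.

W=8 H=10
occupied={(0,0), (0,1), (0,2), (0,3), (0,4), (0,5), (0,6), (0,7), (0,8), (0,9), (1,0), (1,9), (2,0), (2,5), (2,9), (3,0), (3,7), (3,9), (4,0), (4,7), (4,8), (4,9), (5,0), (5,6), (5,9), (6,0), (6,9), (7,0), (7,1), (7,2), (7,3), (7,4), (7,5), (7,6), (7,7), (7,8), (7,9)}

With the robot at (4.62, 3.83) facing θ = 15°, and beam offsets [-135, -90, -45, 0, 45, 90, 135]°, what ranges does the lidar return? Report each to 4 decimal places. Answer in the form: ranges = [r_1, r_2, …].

beam 1: φ=-135°, α=240°
  dir = (cos 240°, sin 240°) = (-0.5000, -0.8660); from cell (4,3)
  next x-line at t=1.2400, next y-line at t=0.9584; Δt_x=2.0000, Δt_y=1.1547
    y: enter (4,2) at t=0.9584
    x: enter (3,2) at t=1.2400
    y: enter (3,1) at t=2.1131
    x: enter (2,1) at t=3.2400
    y: enter (2,0) at t=3.2678 ← occupied
  → r_1 = 3.2678
beam 2: φ=-90°, α=285°
  dir = (cos 285°, sin 285°) = (0.2588, -0.9659); from cell (4,3)
  next x-line at t=1.4682, next y-line at t=0.8593; Δt_x=3.8637, Δt_y=1.0353
    y: enter (4,2) at t=0.8593
    x: enter (5,2) at t=1.4682
    y: enter (5,1) at t=1.8946
    y: enter (5,0) at t=2.9298 ← occupied
  → r_2 = 2.9298
beam 3: φ=-45°, α=330°
  dir = (cos 330°, sin 330°) = (0.8660, -0.5000); from cell (4,3)
  next x-line at t=0.4388, next y-line at t=1.6600; Δt_x=1.1547, Δt_y=2.0000
    x: enter (5,3) at t=0.4388
    x: enter (6,3) at t=1.5935
    y: enter (6,2) at t=1.6600
    x: enter (7,2) at t=2.7482 ← occupied
  → r_3 = 2.7482
beam 4: φ=0°, α=15°
  dir = (cos 15°, sin 15°) = (0.9659, 0.2588); from cell (4,3)
  next x-line at t=0.3934, next y-line at t=0.6568; Δt_x=1.0353, Δt_y=3.8637
    x: enter (5,3) at t=0.3934
    y: enter (5,4) at t=0.6568
    x: enter (6,4) at t=1.4287
    x: enter (7,4) at t=2.4640 ← occupied
  → r_4 = 2.4640
beam 5: φ=45°, α=60°
  dir = (cos 60°, sin 60°) = (0.5000, 0.8660); from cell (4,3)
  next x-line at t=0.7600, next y-line at t=0.1963; Δt_x=2.0000, Δt_y=1.1547
    y: enter (4,4) at t=0.1963
    x: enter (5,4) at t=0.7600
    y: enter (5,5) at t=1.3510
    y: enter (5,6) at t=2.5057 ← occupied
  → r_5 = 2.5057
beam 6: φ=90°, α=105°
  dir = (cos 105°, sin 105°) = (-0.2588, 0.9659); from cell (4,3)
  next x-line at t=2.3955, next y-line at t=0.1760; Δt_x=3.8637, Δt_y=1.0353
    y: enter (4,4) at t=0.1760
    y: enter (4,5) at t=1.2113
    y: enter (4,6) at t=2.2465
    x: enter (3,6) at t=2.3955
    y: enter (3,7) at t=3.2818 ← occupied
  → r_6 = 3.2818
beam 7: φ=135°, α=150°
  dir = (cos 150°, sin 150°) = (-0.8660, 0.5000); from cell (4,3)
  next x-line at t=0.7159, next y-line at t=0.3400; Δt_x=1.1547, Δt_y=2.0000
    y: enter (4,4) at t=0.3400
    x: enter (3,4) at t=0.7159
    x: enter (2,4) at t=1.8706
    y: enter (2,5) at t=2.3400 ← occupied
  → r_7 = 2.3400

ranges = [3.2678, 2.9298, 2.7482, 2.4640, 2.5057, 3.2818, 2.3400]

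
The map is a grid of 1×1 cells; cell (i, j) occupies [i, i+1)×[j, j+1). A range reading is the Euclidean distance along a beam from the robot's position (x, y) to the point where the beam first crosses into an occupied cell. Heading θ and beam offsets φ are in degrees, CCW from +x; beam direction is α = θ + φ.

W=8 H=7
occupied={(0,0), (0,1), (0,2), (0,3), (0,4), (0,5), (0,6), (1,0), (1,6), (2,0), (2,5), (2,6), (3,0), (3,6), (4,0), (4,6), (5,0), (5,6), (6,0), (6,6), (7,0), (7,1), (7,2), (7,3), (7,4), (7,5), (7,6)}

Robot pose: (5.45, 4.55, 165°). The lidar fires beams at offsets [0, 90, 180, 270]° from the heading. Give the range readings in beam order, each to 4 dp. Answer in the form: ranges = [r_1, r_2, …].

ranges = [2.5364, 3.6752, 1.6047, 1.5012]

beam 1: φ=0°, α=165°
  direction (-0.9659, 0.2588); cell (5,4); t to first gridline: x 0.4659, y 1.7387 (then +1.0353 / +3.8637)
    (4,4) via x @ 0.4659
    (3,4) via x @ 1.5012
    (3,5) via y @ 1.7387
    (2,5) via x @ 2.5364  # hit
  → r_1 = 2.5364
beam 2: φ=90°, α=255°
  direction (-0.2588, -0.9659); cell (5,4); t to first gridline: x 1.7387, y 0.5694 (then +3.8637 / +1.0353)
    (5,3) via y @ 0.5694
    (5,2) via y @ 1.6047
    (4,2) via x @ 1.7387
    (4,1) via y @ 2.6400
    (4,0) via y @ 3.6752  # hit
  → r_2 = 3.6752
beam 3: φ=180°, α=345°
  direction (0.9659, -0.2588); cell (5,4); t to first gridline: x 0.5694, y 2.1250 (then +1.0353 / +3.8637)
    (6,4) via x @ 0.5694
    (7,4) via x @ 1.6047  # hit
  → r_3 = 1.6047
beam 4: φ=270°, α=75°
  direction (0.2588, 0.9659); cell (5,4); t to first gridline: x 2.1250, y 0.4659 (then +3.8637 / +1.0353)
    (5,5) via y @ 0.4659
    (5,6) via y @ 1.5012  # hit
  → r_4 = 1.5012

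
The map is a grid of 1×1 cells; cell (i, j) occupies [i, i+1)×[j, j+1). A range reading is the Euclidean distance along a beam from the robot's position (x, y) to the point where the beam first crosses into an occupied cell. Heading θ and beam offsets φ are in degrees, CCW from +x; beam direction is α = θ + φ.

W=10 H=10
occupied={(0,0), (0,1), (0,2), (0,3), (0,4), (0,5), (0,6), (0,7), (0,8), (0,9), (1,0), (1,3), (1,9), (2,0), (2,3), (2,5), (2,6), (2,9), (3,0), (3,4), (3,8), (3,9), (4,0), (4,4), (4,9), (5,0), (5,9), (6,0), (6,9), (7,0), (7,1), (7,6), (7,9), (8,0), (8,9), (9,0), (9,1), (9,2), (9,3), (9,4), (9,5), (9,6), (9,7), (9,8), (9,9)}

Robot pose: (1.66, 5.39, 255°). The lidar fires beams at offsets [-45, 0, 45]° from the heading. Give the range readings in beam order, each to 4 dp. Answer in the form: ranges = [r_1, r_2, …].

beam 1: φ=-45°, α=210°
  d=(-0.8660,-0.5000)  start (1,5)  tX=0.7621 tY=0.7800  stride 1/|dx|=1.1547 1/|dy|=2.0000
    cross x-line → (0,5), t=0.7621 (wall)
  → r_1 = 0.7621
beam 2: φ=0°, α=255°
  d=(-0.2588,-0.9659)  start (1,5)  tX=2.5500 tY=0.4038  stride 1/|dx|=3.8637 1/|dy|=1.0353
    cross y-line → (1,4), t=0.4038
    cross y-line → (1,3), t=1.4390 (wall)
  → r_2 = 1.4390
beam 3: φ=45°, α=300°
  d=(0.5000,-0.8660)  start (1,5)  tX=0.6800 tY=0.4503  stride 1/|dx|=2.0000 1/|dy|=1.1547
    cross y-line → (1,4), t=0.4503
    cross x-line → (2,4), t=0.6800
    cross y-line → (2,3), t=1.6050 (wall)
  → r_3 = 1.6050

ranges = [0.7621, 1.4390, 1.6050]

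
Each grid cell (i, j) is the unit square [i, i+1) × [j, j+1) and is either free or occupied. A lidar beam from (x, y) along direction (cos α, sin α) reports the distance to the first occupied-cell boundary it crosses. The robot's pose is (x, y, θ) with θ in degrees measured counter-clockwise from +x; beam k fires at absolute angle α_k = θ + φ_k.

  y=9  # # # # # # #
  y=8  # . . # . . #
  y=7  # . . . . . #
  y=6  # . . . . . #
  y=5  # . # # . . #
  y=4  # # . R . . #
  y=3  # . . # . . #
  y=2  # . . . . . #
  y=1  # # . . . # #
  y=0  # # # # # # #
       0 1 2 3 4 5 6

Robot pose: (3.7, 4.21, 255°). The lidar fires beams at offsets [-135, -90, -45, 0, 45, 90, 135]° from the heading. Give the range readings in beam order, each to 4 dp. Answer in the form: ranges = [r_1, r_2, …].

beam 1: φ=-135°, α=120°
  dir = (cos 120°, sin 120°) = (-0.5000, 0.8660); from cell (3,4)
  next x-line at t=1.4000, next y-line at t=0.9122; Δt_x=2.0000, Δt_y=1.1547
    y: enter (3,5) at t=0.9122 ← occupied
  → r_1 = 0.9122
beam 2: φ=-90°, α=165°
  dir = (cos 165°, sin 165°) = (-0.9659, 0.2588); from cell (3,4)
  next x-line at t=0.7247, next y-line at t=3.0523; Δt_x=1.0353, Δt_y=3.8637
    x: enter (2,4) at t=0.7247
    x: enter (1,4) at t=1.7600 ← occupied
  → r_2 = 1.7600
beam 3: φ=-45°, α=210°
  dir = (cos 210°, sin 210°) = (-0.8660, -0.5000); from cell (3,4)
  next x-line at t=0.8083, next y-line at t=0.4200; Δt_x=1.1547, Δt_y=2.0000
    y: enter (3,3) at t=0.4200 ← occupied
  → r_3 = 0.4200
beam 4: φ=0°, α=255°
  dir = (cos 255°, sin 255°) = (-0.2588, -0.9659); from cell (3,4)
  next x-line at t=2.7046, next y-line at t=0.2174; Δt_x=3.8637, Δt_y=1.0353
    y: enter (3,3) at t=0.2174 ← occupied
  → r_4 = 0.2174
beam 5: φ=45°, α=300°
  dir = (cos 300°, sin 300°) = (0.5000, -0.8660); from cell (3,4)
  next x-line at t=0.6000, next y-line at t=0.2425; Δt_x=2.0000, Δt_y=1.1547
    y: enter (3,3) at t=0.2425 ← occupied
  → r_5 = 0.2425
beam 6: φ=90°, α=345°
  dir = (cos 345°, sin 345°) = (0.9659, -0.2588); from cell (3,4)
  next x-line at t=0.3106, next y-line at t=0.8114; Δt_x=1.0353, Δt_y=3.8637
    x: enter (4,4) at t=0.3106
    y: enter (4,3) at t=0.8114
    x: enter (5,3) at t=1.3459
    x: enter (6,3) at t=2.3811 ← occupied
  → r_6 = 2.3811
beam 7: φ=135°, α=30°
  dir = (cos 30°, sin 30°) = (0.8660, 0.5000); from cell (3,4)
  next x-line at t=0.3464, next y-line at t=1.5800; Δt_x=1.1547, Δt_y=2.0000
    x: enter (4,4) at t=0.3464
    x: enter (5,4) at t=1.5011
    y: enter (5,5) at t=1.5800
    x: enter (6,5) at t=2.6558 ← occupied
  → r_7 = 2.6558

ranges = [0.9122, 1.7600, 0.4200, 0.2174, 0.2425, 2.3811, 2.6558]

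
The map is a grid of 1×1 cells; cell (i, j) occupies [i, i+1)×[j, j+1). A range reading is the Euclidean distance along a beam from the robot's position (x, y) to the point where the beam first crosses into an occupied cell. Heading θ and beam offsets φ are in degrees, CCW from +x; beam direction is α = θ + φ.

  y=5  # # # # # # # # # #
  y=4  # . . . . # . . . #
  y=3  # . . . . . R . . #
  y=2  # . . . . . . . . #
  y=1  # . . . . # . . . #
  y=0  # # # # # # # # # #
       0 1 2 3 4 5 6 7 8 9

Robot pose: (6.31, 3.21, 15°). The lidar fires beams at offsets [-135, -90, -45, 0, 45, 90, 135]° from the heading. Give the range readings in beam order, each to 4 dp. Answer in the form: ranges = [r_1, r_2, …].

ranges = [1.3972, 2.2880, 3.1061, 2.7849, 2.0669, 1.1977, 3.5800]

beam 1: φ=-135°, α=240°
  dir = (cos 240°, sin 240°) = (-0.5000, -0.8660); from cell (6,3)
  next x-line at t=0.6200, next y-line at t=0.2425; Δt_x=2.0000, Δt_y=1.1547
    y: enter (6,2) at t=0.2425
    x: enter (5,2) at t=0.6200
    y: enter (5,1) at t=1.3972 ← occupied
  → r_1 = 1.3972
beam 2: φ=-90°, α=285°
  dir = (cos 285°, sin 285°) = (0.2588, -0.9659); from cell (6,3)
  next x-line at t=2.6660, next y-line at t=0.2174; Δt_x=3.8637, Δt_y=1.0353
    y: enter (6,2) at t=0.2174
    y: enter (6,1) at t=1.2527
    y: enter (6,0) at t=2.2880 ← occupied
  → r_2 = 2.2880
beam 3: φ=-45°, α=330°
  dir = (cos 330°, sin 330°) = (0.8660, -0.5000); from cell (6,3)
  next x-line at t=0.7967, next y-line at t=0.4200; Δt_x=1.1547, Δt_y=2.0000
    y: enter (6,2) at t=0.4200
    x: enter (7,2) at t=0.7967
    x: enter (8,2) at t=1.9514
    y: enter (8,1) at t=2.4200
    x: enter (9,1) at t=3.1061 ← occupied
  → r_3 = 3.1061
beam 4: φ=0°, α=15°
  dir = (cos 15°, sin 15°) = (0.9659, 0.2588); from cell (6,3)
  next x-line at t=0.7143, next y-line at t=3.0523; Δt_x=1.0353, Δt_y=3.8637
    x: enter (7,3) at t=0.7143
    x: enter (8,3) at t=1.7496
    x: enter (9,3) at t=2.7849 ← occupied
  → r_4 = 2.7849
beam 5: φ=45°, α=60°
  dir = (cos 60°, sin 60°) = (0.5000, 0.8660); from cell (6,3)
  next x-line at t=1.3800, next y-line at t=0.9122; Δt_x=2.0000, Δt_y=1.1547
    y: enter (6,4) at t=0.9122
    x: enter (7,4) at t=1.3800
    y: enter (7,5) at t=2.0669 ← occupied
  → r_5 = 2.0669
beam 6: φ=90°, α=105°
  dir = (cos 105°, sin 105°) = (-0.2588, 0.9659); from cell (6,3)
  next x-line at t=1.1977, next y-line at t=0.8179; Δt_x=3.8637, Δt_y=1.0353
    y: enter (6,4) at t=0.8179
    x: enter (5,4) at t=1.1977 ← occupied
  → r_6 = 1.1977
beam 7: φ=135°, α=150°
  dir = (cos 150°, sin 150°) = (-0.8660, 0.5000); from cell (6,3)
  next x-line at t=0.3580, next y-line at t=1.5800; Δt_x=1.1547, Δt_y=2.0000
    x: enter (5,3) at t=0.3580
    x: enter (4,3) at t=1.5127
    y: enter (4,4) at t=1.5800
    x: enter (3,4) at t=2.6674
    y: enter (3,5) at t=3.5800 ← occupied
  → r_7 = 3.5800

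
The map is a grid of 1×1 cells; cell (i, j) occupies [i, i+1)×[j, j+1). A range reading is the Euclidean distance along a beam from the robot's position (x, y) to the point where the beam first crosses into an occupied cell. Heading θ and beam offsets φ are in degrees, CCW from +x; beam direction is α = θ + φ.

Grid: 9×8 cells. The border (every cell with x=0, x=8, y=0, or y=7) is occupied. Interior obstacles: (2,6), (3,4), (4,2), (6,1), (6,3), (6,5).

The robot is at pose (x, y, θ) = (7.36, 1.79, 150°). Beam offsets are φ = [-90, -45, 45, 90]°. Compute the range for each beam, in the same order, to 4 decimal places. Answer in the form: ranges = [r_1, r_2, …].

beam 1: φ=-90°, α=60°
  d=(0.5000,0.8660)  start (7,1)  tX=1.2800 tY=0.2425  stride 1/|dx|=2.0000 1/|dy|=1.1547
    cross y-line → (7,2), t=0.2425
    cross x-line → (8,2), t=1.2800 (wall)
  → r_1 = 1.2800
beam 2: φ=-45°, α=105°
  d=(-0.2588,0.9659)  start (7,1)  tX=1.3909 tY=0.2174  stride 1/|dx|=3.8637 1/|dy|=1.0353
    cross y-line → (7,2), t=0.2174
    cross y-line → (7,3), t=1.2527
    cross x-line → (6,3), t=1.3909 (wall)
  → r_2 = 1.3909
beam 3: φ=45°, α=195°
  d=(-0.9659,-0.2588)  start (7,1)  tX=0.3727 tY=3.0523  stride 1/|dx|=1.0353 1/|dy|=3.8637
    cross x-line → (6,1), t=0.3727 (wall)
  → r_3 = 0.3727
beam 4: φ=90°, α=240°
  d=(-0.5000,-0.8660)  start (7,1)  tX=0.7200 tY=0.9122  stride 1/|dx|=2.0000 1/|dy|=1.1547
    cross x-line → (6,1), t=0.7200 (wall)
  → r_4 = 0.7200

ranges = [1.2800, 1.3909, 0.3727, 0.7200]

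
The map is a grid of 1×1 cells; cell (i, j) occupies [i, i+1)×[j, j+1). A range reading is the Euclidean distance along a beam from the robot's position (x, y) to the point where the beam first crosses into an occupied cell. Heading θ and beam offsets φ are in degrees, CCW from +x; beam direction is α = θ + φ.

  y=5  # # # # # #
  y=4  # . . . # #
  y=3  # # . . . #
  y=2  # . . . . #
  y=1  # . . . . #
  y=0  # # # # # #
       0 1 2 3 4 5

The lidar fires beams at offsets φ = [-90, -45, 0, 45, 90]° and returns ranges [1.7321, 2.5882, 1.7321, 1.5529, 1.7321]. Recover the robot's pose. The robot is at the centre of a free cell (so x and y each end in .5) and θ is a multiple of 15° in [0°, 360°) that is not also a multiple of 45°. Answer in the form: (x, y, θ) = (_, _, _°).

(x, y, θ) = (3.5, 2.5, 240°)

Enumerate (i+0.5, j+0.5, θ) over the 14 free cells and 16 admissible headings. For each, cast all 5 beams and compare to the given ranges.
  (3.5, 3.5, 150°): beam 1 = 1.0000 ≠ 1.7321 ✗
  (2.5, 3.5, 30°): beam 1 = 2.8868 ≠ 1.7321 ✗
  (3.5, 1.5, 330°): beam 1 = 0.5774 ≠ 1.7321 ✗
  …
  (3.5, 2.5, 240°): r_1=1.7321, r_2=2.5882, r_3=1.7321, r_4=1.5529, r_5=1.7321 — all match ✓
No second candidate reproduces the full scan.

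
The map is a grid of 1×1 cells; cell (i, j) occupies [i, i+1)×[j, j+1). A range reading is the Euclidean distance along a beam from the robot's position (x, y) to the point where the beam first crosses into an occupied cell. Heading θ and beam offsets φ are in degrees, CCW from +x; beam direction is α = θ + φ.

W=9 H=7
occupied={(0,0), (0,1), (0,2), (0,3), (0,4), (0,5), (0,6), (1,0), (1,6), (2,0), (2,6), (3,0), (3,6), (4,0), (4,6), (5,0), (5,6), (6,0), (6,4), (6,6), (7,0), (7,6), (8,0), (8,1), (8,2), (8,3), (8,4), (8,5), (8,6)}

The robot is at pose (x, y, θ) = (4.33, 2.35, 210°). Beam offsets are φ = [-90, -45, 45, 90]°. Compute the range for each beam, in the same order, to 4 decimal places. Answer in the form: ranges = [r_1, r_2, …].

ranges = [4.2147, 3.4475, 1.3976, 1.5588]

beam 1: φ=-90°, α=120°
  d=(-0.5000,0.8660)  start (4,2)  tX=0.6600 tY=0.7506  stride 1/|dx|=2.0000 1/|dy|=1.1547
    cross x-line → (3,2), t=0.6600
    cross y-line → (3,3), t=0.7506
    cross y-line → (3,4), t=1.9053
    cross x-line → (2,4), t=2.6600
    cross y-line → (2,5), t=3.0600
    cross y-line → (2,6), t=4.2147 (wall)
  → r_1 = 4.2147
beam 2: φ=-45°, α=165°
  d=(-0.9659,0.2588)  start (4,2)  tX=0.3416 tY=2.5114  stride 1/|dx|=1.0353 1/|dy|=3.8637
    cross x-line → (3,2), t=0.3416
    cross x-line → (2,2), t=1.3769
    cross x-line → (1,2), t=2.4122
    cross y-line → (1,3), t=2.5114
    cross x-line → (0,3), t=3.4475 (wall)
  → r_2 = 3.4475
beam 3: φ=45°, α=255°
  d=(-0.2588,-0.9659)  start (4,2)  tX=1.2750 tY=0.3623  stride 1/|dx|=3.8637 1/|dy|=1.0353
    cross y-line → (4,1), t=0.3623
    cross x-line → (3,1), t=1.2750
    cross y-line → (3,0), t=1.3976 (wall)
  → r_3 = 1.3976
beam 4: φ=90°, α=300°
  d=(0.5000,-0.8660)  start (4,2)  tX=1.3400 tY=0.4041  stride 1/|dx|=2.0000 1/|dy|=1.1547
    cross y-line → (4,1), t=0.4041
    cross x-line → (5,1), t=1.3400
    cross y-line → (5,0), t=1.5588 (wall)
  → r_4 = 1.5588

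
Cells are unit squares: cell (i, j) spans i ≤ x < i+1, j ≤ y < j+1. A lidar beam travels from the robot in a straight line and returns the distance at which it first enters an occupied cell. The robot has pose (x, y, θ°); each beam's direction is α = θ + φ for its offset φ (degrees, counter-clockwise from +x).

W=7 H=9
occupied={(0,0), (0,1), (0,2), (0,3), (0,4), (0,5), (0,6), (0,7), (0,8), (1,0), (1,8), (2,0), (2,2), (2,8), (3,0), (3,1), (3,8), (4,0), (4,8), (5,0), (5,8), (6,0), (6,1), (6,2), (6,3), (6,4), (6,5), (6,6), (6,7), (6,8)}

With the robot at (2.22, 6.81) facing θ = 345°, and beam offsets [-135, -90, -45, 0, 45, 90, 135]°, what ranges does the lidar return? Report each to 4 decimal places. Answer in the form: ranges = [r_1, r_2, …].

beam 1: φ=-135°, α=210°
  cosα=-0.8660 sinα=-0.5000 | (2,6) | tMaxX 0.2540 tMaxY 1.6200 | tΔX 1.1547 tΔY 2.0000
    t=0.2540 [x] (1,6)
    t=1.4087 [x] (0,6) — stop
  → r_1 = 1.4087
beam 2: φ=-90°, α=255°
  cosα=-0.2588 sinα=-0.9659 | (2,6) | tMaxX 0.8500 tMaxY 0.8386 | tΔX 3.8637 tΔY 1.0353
    t=0.8386 [y] (2,5)
    t=0.8500 [x] (1,5)
    t=1.8738 [y] (1,4)
    t=2.9091 [y] (1,3)
    t=3.9444 [y] (1,2)
    t=4.7137 [x] (0,2) — stop
  → r_2 = 4.7137
beam 3: φ=-45°, α=300°
  cosα=0.5000 sinα=-0.8660 | (2,6) | tMaxX 1.5600 tMaxY 0.9353 | tΔX 2.0000 tΔY 1.1547
    t=0.9353 [y] (2,5)
    t=1.5600 [x] (3,5)
    t=2.0900 [y] (3,4)
    t=3.2447 [y] (3,3)
    t=3.5600 [x] (4,3)
    t=4.3994 [y] (4,2)
    t=5.5541 [y] (4,1)
    t=5.5600 [x] (5,1)
    t=6.7088 [y] (5,0) — stop
  → r_3 = 6.7088
beam 4: φ=0°, α=345°
  cosα=0.9659 sinα=-0.2588 | (2,6) | tMaxX 0.8075 tMaxY 3.1296 | tΔX 1.0353 tΔY 3.8637
    t=0.8075 [x] (3,6)
    t=1.8428 [x] (4,6)
    t=2.8781 [x] (5,6)
    t=3.1296 [y] (5,5)
    t=3.9133 [x] (6,5) — stop
  → r_4 = 3.9133
beam 5: φ=45°, α=30°
  cosα=0.8660 sinα=0.5000 | (2,6) | tMaxX 0.9007 tMaxY 0.3800 | tΔX 1.1547 tΔY 2.0000
    t=0.3800 [y] (2,7)
    t=0.9007 [x] (3,7)
    t=2.0554 [x] (4,7)
    t=2.3800 [y] (4,8) — stop
  → r_5 = 2.3800
beam 6: φ=90°, α=75°
  cosα=0.2588 sinα=0.9659 | (2,6) | tMaxX 3.0137 tMaxY 0.1967 | tΔX 3.8637 tΔY 1.0353
    t=0.1967 [y] (2,7)
    t=1.2320 [y] (2,8) — stop
  → r_6 = 1.2320
beam 7: φ=135°, α=120°
  cosα=-0.5000 sinα=0.8660 | (2,6) | tMaxX 0.4400 tMaxY 0.2194 | tΔX 2.0000 tΔY 1.1547
    t=0.2194 [y] (2,7)
    t=0.4400 [x] (1,7)
    t=1.3741 [y] (1,8) — stop
  → r_7 = 1.3741

ranges = [1.4087, 4.7137, 6.7088, 3.9133, 2.3800, 1.2320, 1.3741]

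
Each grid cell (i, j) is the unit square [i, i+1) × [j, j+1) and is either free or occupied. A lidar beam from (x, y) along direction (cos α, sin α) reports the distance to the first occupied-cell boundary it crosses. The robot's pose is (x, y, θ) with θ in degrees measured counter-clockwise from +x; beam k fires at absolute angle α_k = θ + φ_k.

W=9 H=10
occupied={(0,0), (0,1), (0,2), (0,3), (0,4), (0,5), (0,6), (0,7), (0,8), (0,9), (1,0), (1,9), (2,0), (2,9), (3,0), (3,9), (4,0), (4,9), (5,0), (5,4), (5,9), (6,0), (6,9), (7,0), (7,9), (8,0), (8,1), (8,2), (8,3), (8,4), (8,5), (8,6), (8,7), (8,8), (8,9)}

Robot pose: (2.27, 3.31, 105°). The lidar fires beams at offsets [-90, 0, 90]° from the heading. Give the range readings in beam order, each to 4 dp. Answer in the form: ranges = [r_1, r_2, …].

beam 1: φ=-90°, α=15°
  dir = (cos 15°, sin 15°) = (0.9659, 0.2588); from cell (2,3)
  next x-line at t=0.7558, next y-line at t=2.6660; Δt_x=1.0353, Δt_y=3.8637
    x: enter (3,3) at t=0.7558
    x: enter (4,3) at t=1.7910
    y: enter (4,4) at t=2.6660
    x: enter (5,4) at t=2.8263 ← occupied
  → r_1 = 2.8263
beam 2: φ=0°, α=105°
  dir = (cos 105°, sin 105°) = (-0.2588, 0.9659); from cell (2,3)
  next x-line at t=1.0432, next y-line at t=0.7143; Δt_x=3.8637, Δt_y=1.0353
    y: enter (2,4) at t=0.7143
    x: enter (1,4) at t=1.0432
    y: enter (1,5) at t=1.7496
    y: enter (1,6) at t=2.7849
    y: enter (1,7) at t=3.8202
    y: enter (1,8) at t=4.8554
    x: enter (0,8) at t=4.9069 ← occupied
  → r_2 = 4.9069
beam 3: φ=90°, α=195°
  dir = (cos 195°, sin 195°) = (-0.9659, -0.2588); from cell (2,3)
  next x-line at t=0.2795, next y-line at t=1.1977; Δt_x=1.0353, Δt_y=3.8637
    x: enter (1,3) at t=0.2795
    y: enter (1,2) at t=1.1977
    x: enter (0,2) at t=1.3148 ← occupied
  → r_3 = 1.3148

ranges = [2.8263, 4.9069, 1.3148]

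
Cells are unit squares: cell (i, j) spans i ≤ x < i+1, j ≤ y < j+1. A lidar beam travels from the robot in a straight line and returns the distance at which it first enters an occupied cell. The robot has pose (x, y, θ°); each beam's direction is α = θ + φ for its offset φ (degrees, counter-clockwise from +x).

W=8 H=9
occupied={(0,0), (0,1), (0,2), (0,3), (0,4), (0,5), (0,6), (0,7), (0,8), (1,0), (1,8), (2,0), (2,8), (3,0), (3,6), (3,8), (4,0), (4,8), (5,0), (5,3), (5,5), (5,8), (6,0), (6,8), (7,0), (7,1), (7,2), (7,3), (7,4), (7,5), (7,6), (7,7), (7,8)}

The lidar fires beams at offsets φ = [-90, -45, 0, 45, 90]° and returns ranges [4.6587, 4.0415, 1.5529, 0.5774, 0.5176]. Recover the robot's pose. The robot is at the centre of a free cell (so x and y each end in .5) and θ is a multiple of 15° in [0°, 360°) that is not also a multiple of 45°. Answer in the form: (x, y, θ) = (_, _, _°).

Enumerate (i+0.5, j+0.5, θ) over the 39 free cells and 16 admissible headings. For each, cast all 5 beams and compare to the given ranges.
  (5.5, 2.5, 255°): beam 2 = 3.0000 ≠ 4.0415 ✗
  (1.5, 4.5, 105°): beam 1 = 3.6235 ≠ 4.6587 ✗
  (3.5, 2.5, 210°): beam 1 = 5.0000 ≠ 4.6587 ✗
  …
  (3.5, 5.5, 15°): r_1=4.6587, r_2=4.0415, r_3=1.5529, r_4=0.5774, r_5=0.5176 — all match ✓
No second candidate reproduces the full scan.

(x, y, θ) = (3.5, 5.5, 15°)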